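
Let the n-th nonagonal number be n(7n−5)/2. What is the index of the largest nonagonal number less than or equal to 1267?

Solve n(7n−5)/2 ≤ 1267 for integer n.
n = 19 gives 1216 ≤ 1267, while n = 20 gives 1350 > 1267; so the answer is index 19.

19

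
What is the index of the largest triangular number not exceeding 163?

Solve n(n+1)/2 ≤ 163 for integer n.
n = 17 gives 153 ≤ 163, while n = 18 gives 171 > 163; so the answer is index 17.

17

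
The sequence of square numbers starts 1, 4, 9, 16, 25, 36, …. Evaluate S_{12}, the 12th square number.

144

12² = 144.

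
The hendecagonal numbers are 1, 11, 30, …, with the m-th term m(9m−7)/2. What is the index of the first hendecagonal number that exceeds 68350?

Solve n(9n−7)/2 > 68350 for integer n.
The largest n with value ≤ 68350 is 123 (since 67650 ≤ 68350 < 68758), so the first above is n = 124, value 68758.

124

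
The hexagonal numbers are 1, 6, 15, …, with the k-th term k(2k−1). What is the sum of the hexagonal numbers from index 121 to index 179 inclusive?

Σ i(2i−1) = 2Σi² − Σi over i = 121..179.
Σi = 16110 − 7260 = 8850 and Σi² = 1927830 − 583220 = 1344610.
2·1344610 − 1·8850 = 2680370.

2680370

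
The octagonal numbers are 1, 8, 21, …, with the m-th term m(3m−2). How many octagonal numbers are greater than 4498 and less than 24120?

The n-th octagonal number is n(3n−2).
Smallest index with value > 4498: n = 40 (giving 4720).
Largest index with value < 24120: n = 89 (giving 23585).
Indices 40 through 89: 50 terms.

50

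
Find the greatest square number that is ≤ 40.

Solve n² ≤ 40 for integer n.
n = 6 gives 36 ≤ 40, while n = 7 gives 49 > 40; so the answer is 36.

36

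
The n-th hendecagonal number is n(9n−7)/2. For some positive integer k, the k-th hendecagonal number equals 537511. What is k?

346

Set n(9n−7)/2 = 537511, giving 9n² − 7n − 1075022 = 0.
The discriminant is 49 + 72·537511 = 38700841, and √38700841 = 6221.
So n = (7 + 6221) / 18 = 6228/18 = 346.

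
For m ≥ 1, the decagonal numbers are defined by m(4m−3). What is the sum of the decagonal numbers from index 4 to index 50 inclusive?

Σ i(4i−3) = 4Σi² − 3Σi over i = 4..50.
Σi = 1275 − 6 = 1269 and Σi² = 42925 − 14 = 42911.
4·42911 − 3·1269 = 167837.

167837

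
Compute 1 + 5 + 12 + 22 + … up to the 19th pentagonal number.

Σ i(3i−1)/2 = (3Σi² − Σi) / 2 over i = 1..19.
Σi = 190 and Σi² = 2470.
(3·2470 − 1·190) / 2 = 7220/2 = 3610.

3610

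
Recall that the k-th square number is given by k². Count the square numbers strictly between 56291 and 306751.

316

The n-th square number is n².
Smallest index with value > 56291: n = 238 (giving 56644).
Largest index with value < 306751: n = 553 (giving 305809).
Indices 238 through 553: 316 terms.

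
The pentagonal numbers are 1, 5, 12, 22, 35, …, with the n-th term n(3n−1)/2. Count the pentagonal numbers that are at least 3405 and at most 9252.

The n-th pentagonal number is n(3n−1)/2.
Smallest index with value ≥ 3405: n = 48 (giving 3432).
Largest index with value ≤ 9252: n = 78 (giving 9087).
Indices 48 through 78: 31 terms.

31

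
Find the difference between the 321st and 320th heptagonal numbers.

1601

Consecutive heptagonal numbers differ by 5n − 4: here 5·321 − 4 = 1601.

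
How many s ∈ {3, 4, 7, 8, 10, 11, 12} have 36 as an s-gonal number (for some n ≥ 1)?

2

s = 3: P(3, 8) = 36. ✓
s = 4: P(4, 6) = 36. ✓
s = 7: P(7, 4) = 34 and P(7, 5) = 55; 36 is not s-gonal.
s = 8: P(8, 3) = 21 and P(8, 4) = 40; 36 is not s-gonal.
s = 10: P(10, 3) = 27 and P(10, 4) = 52; 36 is not s-gonal.
s = 11: P(11, 3) = 30 and P(11, 4) = 58; 36 is not s-gonal.
s = 12: P(12, 3) = 33 and P(12, 4) = 64; 36 is not s-gonal.
Hits: s ∈ {3, 4} → 2.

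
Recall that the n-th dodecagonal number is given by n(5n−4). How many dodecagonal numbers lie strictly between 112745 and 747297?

236

The n-th dodecagonal number is n(5n−4).
Smallest index with value > 112745: n = 151 (giving 113401).
Largest index with value < 747297: n = 386 (giving 743436).
Indices 151 through 386: 236 terms.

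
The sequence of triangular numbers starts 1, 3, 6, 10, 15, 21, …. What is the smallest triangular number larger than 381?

Solve n(n+1)/2 > 381 for integer n.
The largest n with value ≤ 381 is 27 (since 378 ≤ 381 < 406), so the first above is n = 28, value 406.

406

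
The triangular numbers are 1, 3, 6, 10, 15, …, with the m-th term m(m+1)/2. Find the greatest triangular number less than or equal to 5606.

Solve n(n+1)/2 ≤ 5606 for integer n.
n = 105 gives 5565 ≤ 5606, while n = 106 gives 5671 > 5606; so the answer is 5565.

5565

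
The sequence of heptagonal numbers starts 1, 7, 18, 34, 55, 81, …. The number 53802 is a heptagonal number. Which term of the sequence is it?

147

Set n(5n−3)/2 = 53802, giving 5n² − 3n − 107604 = 0.
The discriminant is 9 + 40·53802 = 2152089, and √2152089 = 1467.
So n = (3 + 1467) / 10 = 1470/10 = 147.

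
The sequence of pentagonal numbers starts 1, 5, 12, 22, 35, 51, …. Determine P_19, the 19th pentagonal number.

The 19th pentagonal number is n(3n−1)/2 with n = 19.
19·(3·19 − 1)/2 = 19·56/2 = 19·28 = 532.

532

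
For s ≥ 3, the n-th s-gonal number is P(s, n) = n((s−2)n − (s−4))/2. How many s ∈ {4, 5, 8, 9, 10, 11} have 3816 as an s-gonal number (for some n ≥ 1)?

1

s = 4: P(4, 61) = 3721 and P(4, 62) = 3844; 3816 is not s-gonal.
s = 5: P(5, 50) = 3725 and P(5, 51) = 3876; 3816 is not s-gonal.
s = 8: P(8, 36) = 3816. ✓
s = 9: P(9, 33) = 3729 and P(9, 34) = 3961; 3816 is not s-gonal.
s = 10: P(10, 31) = 3751 and P(10, 32) = 4000; 3816 is not s-gonal.
s = 11: P(11, 29) = 3683 and P(11, 30) = 3945; 3816 is not s-gonal.
Hits: s ∈ {8} → 1.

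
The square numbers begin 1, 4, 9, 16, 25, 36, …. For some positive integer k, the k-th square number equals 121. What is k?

We need n² = 121, so n = √121 = 11.
Check: 11² = 121. ✓

11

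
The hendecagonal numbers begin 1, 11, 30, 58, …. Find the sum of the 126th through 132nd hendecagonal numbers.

521157

Σ i(9i−7)/2 = (9Σi² − 7Σi) / 2 over i = 126..132.
Σi = 8778 − 7875 = 903 and Σi² = 775390 − 658875 = 116515.
(9·116515 − 7·903) / 2 = 1042314/2 = 521157.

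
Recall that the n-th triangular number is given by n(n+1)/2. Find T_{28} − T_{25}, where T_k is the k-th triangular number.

28·29/2 = 406 and 25·26/2 = 325.
Difference: 406 − 325 = 81.

81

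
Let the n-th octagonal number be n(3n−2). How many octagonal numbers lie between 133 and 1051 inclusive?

The n-th octagonal number is n(3n−2).
Smallest index with value ≥ 133: n = 7 (giving 133).
Largest index with value ≤ 1051: n = 19 (giving 1045).
Indices 7 through 19: 13 terms.

13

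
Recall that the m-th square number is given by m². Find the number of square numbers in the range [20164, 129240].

218

The n-th square number is n².
Smallest index with value ≥ 20164: n = 142 (giving 20164).
Largest index with value ≤ 129240: n = 359 (giving 128881).
Indices 142 through 359: 218 terms.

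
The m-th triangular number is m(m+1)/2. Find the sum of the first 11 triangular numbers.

Σ i(i+1)/2 = (Σi² + Σi) / 2 over i = 1..11.
Σi = 66 and Σi² = 506.
(1·506 + 1·66) / 2 = 572/2 = 286.

286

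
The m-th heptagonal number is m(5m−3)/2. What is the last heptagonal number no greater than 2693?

2673

Solve n(5n−3)/2 ≤ 2693 for integer n.
n = 33 gives 2673 ≤ 2693, while n = 34 gives 2839 > 2693; so the answer is 2673.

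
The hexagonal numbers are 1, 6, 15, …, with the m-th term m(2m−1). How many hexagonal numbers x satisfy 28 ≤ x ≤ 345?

10

The n-th hexagonal number is n(2n−1).
Smallest index with value ≥ 28: n = 4 (giving 28).
Largest index with value ≤ 345: n = 13 (giving 325).
Indices 4 through 13: 10 terms.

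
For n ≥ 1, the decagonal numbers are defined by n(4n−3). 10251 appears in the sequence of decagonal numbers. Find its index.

Set n(4n−3) = 10251, giving 4n² − 3n − 10251 = 0.
The discriminant is 9 + 16·10251 = 164025, and √164025 = 405.
So n = (3 + 405) / 8 = 408/8 = 51.
Check: 51·(4·51 − 3) = 10251. ✓

51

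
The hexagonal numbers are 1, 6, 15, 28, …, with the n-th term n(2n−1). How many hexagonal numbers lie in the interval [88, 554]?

The n-th hexagonal number is n(2n−1).
Smallest index with value ≥ 88: n = 7 (giving 91).
Largest index with value ≤ 554: n = 16 (giving 496).
Indices 7 through 16: 10 terms.

10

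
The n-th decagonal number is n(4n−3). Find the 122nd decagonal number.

59170

122·(4·122 − 3) = 122·485 = 59170.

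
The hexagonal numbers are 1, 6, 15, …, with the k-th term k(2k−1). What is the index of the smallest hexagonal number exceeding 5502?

53

Solve n(2n−1) > 5502 for integer n.
The largest n with value ≤ 5502 is 52 (since 5356 ≤ 5502 < 5565), so the first above is n = 53, value 5565.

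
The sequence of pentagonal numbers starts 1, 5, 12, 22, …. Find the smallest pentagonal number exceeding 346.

376

Solve n(3n−1)/2 > 346 for integer n.
The largest n with value ≤ 346 is 15 (since 330 ≤ 346 < 376), so the first above is n = 16, value 376.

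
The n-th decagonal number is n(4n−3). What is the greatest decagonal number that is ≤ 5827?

5662

Solve n(4n−3) ≤ 5827 for integer n.
n = 38 gives 5662 ≤ 5827, while n = 39 gives 5967 > 5827; so the answer is 5662.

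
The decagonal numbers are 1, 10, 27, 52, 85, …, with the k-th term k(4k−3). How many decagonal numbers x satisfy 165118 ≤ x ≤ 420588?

The n-th decagonal number is n(4n−3).
Smallest index with value ≥ 165118: n = 204 (giving 165852).
Largest index with value ≤ 420588: n = 324 (giving 418932).
Indices 204 through 324: 121 terms.

121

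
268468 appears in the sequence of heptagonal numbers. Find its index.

Set n(5n−3)/2 = 268468, giving 5n² − 3n − 536936 = 0.
So n = (3 + 3277) / 10 = 3280/10 = 328.

328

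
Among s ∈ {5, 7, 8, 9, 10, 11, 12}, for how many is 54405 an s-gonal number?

2

s = 5: P(5, 190) = 54055 and P(5, 191) = 54626; 54405 is not s-gonal.
s = 7: P(7, 147) = 53802 and P(7, 148) = 54538; 54405 is not s-gonal.
s = 8: P(8, 135) = 54405. ✓
s = 9: P(9, 125) = 54375 and P(9, 126) = 55251; 54405 is not s-gonal.
s = 10: P(10, 117) = 54405. ✓
s = 11: P(11, 110) = 54065 and P(11, 111) = 55056; 54405 is not s-gonal.
s = 12: P(12, 104) = 53664 and P(12, 105) = 54705; 54405 is not s-gonal.
Hits: s ∈ {8, 10} → 2.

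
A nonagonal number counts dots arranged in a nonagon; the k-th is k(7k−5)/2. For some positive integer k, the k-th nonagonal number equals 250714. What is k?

268

Set n(7n−5)/2 = 250714, giving 7n² − 5n − 501428 = 0.
The discriminant is 25 + 56·250714 = 14040009, and √14040009 = 3747.
So n = (5 + 3747) / 14 = 3752/14 = 268.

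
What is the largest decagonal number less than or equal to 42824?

Solve n(4n−3) ≤ 42824 for integer n.
n = 103 gives 42127 ≤ 42824, while n = 104 gives 42952 > 42824; so the answer is 42127.

42127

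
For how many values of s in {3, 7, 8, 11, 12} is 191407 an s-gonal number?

1

s = 3: P(3, 618) = 191271 and P(3, 619) = 191890; 191407 is not s-gonal.
s = 7: P(7, 277) = 191407. ✓
s = 8: P(8, 252) = 190008 and P(8, 253) = 191521; 191407 is not s-gonal.
s = 11: P(11, 206) = 190241 and P(11, 207) = 192096; 191407 is not s-gonal.
s = 12: P(12, 196) = 191296 and P(12, 197) = 193257; 191407 is not s-gonal.
Hits: s ∈ {7} → 1.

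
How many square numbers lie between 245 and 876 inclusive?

The n-th square number is n².
Smallest index with value ≥ 245: n = 16 (giving 256).
Largest index with value ≤ 876: n = 29 (giving 841).
Indices 16 through 29: 14 terms.

14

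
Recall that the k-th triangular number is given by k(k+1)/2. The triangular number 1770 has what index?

59

Set n(n+1)/2 = 1770, giving n² + n − 3540 = 0.
The discriminant is 1 + 8·1770 = 14161, and √14161 = 119.
So n = (-1 + 119) / 2 = 118/2 = 59.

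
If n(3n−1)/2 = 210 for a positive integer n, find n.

Set n(3n−1)/2 = 210, giving 3n² − n − 420 = 0.
So n = (1 + 71) / 6 = 72/6 = 12.

12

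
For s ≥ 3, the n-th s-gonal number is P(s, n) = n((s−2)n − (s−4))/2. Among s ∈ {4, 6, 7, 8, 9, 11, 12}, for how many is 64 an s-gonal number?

2

s = 4: P(4, 8) = 64. ✓
s = 6: P(6, 5) = 45 and P(6, 6) = 66; 64 is not s-gonal.
s = 7: P(7, 5) = 55 and P(7, 6) = 81; 64 is not s-gonal.
s = 8: P(8, 4) = 40 and P(8, 5) = 65; 64 is not s-gonal.
s = 9: P(9, 4) = 46 and P(9, 5) = 75; 64 is not s-gonal.
s = 11: P(11, 4) = 58 and P(11, 5) = 95; 64 is not s-gonal.
s = 12: P(12, 4) = 64. ✓
Hits: s ∈ {4, 12} → 2.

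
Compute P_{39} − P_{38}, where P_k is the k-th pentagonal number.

Consecutive pentagonal numbers differ by 3n − 2: here 3·39 − 2 = 115.

115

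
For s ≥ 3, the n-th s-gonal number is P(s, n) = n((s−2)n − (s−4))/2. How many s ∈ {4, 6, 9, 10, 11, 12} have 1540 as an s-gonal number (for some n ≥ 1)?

2

s = 4: P(4, 39) = 1521 and P(4, 40) = 1600; 1540 is not s-gonal.
s = 6: P(6, 28) = 1540. ✓
s = 9: P(9, 21) = 1491 and P(9, 22) = 1639; 1540 is not s-gonal.
s = 10: P(10, 20) = 1540. ✓
s = 11: P(11, 18) = 1395 and P(11, 19) = 1558; 1540 is not s-gonal.
s = 12: P(12, 17) = 1377 and P(12, 18) = 1548; 1540 is not s-gonal.
Hits: s ∈ {6, 10} → 2.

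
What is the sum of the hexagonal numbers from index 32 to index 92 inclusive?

Σ i(2i−1) = 2Σi² − Σi over i = 32..92.
Σi = 4278 − 496 = 3782 and Σi² = 263810 − 10416 = 253394.
2·253394 − 1·3782 = 503006.

503006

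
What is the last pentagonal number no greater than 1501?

Solve n(3n−1)/2 ≤ 1501 for integer n.
n = 31 gives 1426 ≤ 1501, while n = 32 gives 1520 > 1501; so the answer is 1426.

1426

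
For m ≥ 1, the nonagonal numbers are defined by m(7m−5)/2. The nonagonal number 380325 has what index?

330

Set n(7n−5)/2 = 380325, giving 7n² − 5n − 760650 = 0.
The discriminant is 25 + 56·380325 = 21298225, and √21298225 = 4615.
So n = (5 + 4615) / 14 = 4620/14 = 330.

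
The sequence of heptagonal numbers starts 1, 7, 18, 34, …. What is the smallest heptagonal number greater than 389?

403

Solve n(5n−3)/2 > 389 for integer n.
The largest n with value ≤ 389 is 12 (since 342 ≤ 389 < 403), so the first above is n = 13, value 403.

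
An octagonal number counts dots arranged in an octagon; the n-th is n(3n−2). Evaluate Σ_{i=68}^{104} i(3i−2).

827246

Σ i(3i−2) = 3Σi² − 2Σi over i = 68..104.
Σi = 5460 − 2278 = 3182 and Σi² = 380380 − 102510 = 277870.
3·277870 − 2·3182 = 827246.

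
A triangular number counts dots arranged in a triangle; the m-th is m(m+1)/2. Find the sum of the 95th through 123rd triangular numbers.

Σ i(i+1)/2 = (Σi² + Σi) / 2 over i = 95..123.
Σi = 7626 − 4465 = 3161 and Σi² = 627874 − 281295 = 346579.
(1·346579 + 1·3161) / 2 = 349740/2 = 174870.

174870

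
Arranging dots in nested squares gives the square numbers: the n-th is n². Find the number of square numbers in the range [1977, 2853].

The n-th square number is n².
Smallest index with value ≥ 1977: n = 45 (giving 2025).
Largest index with value ≤ 2853: n = 53 (giving 2809).
Indices 45 through 53: 9 terms.

9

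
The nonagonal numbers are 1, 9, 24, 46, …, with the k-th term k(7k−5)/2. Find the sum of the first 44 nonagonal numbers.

100320

Σ i(7i−5)/2 = (7Σi² − 5Σi) / 2 over i = 1..44.
Σi = 990 and Σi² = 29370.
(7·29370 − 5·990) / 2 = 200640/2 = 100320.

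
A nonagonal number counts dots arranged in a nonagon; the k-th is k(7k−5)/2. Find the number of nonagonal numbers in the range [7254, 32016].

51

The n-th nonagonal number is n(7n−5)/2.
Smallest index with value ≥ 7254: n = 46 (giving 7291).
Largest index with value ≤ 32016: n = 96 (giving 32016).
Indices 46 through 96: 51 terms.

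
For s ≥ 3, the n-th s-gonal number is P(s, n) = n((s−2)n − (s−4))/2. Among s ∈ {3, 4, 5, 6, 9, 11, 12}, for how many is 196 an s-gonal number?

2

s = 3: P(3, 19) = 190 and P(3, 20) = 210; 196 is not s-gonal.
s = 4: P(4, 14) = 196. ✓
s = 5: P(5, 11) = 176 and P(5, 12) = 210; 196 is not s-gonal.
s = 6: P(6, 10) = 190 and P(6, 11) = 231; 196 is not s-gonal.
s = 9: P(9, 7) = 154 and P(9, 8) = 204; 196 is not s-gonal.
s = 11: P(11, 7) = 196. ✓
s = 12: P(12, 6) = 156 and P(12, 7) = 217; 196 is not s-gonal.
Hits: s ∈ {4, 11} → 2.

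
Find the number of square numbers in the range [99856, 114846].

The n-th square number is n².
Smallest index with value ≥ 99856: n = 316 (giving 99856).
Largest index with value ≤ 114846: n = 338 (giving 114244).
Indices 316 through 338: 23 terms.

23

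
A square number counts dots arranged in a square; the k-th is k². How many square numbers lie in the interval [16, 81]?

6

The n-th square number is n².
Smallest index with value ≥ 16: n = 4 (giving 16).
Largest index with value ≤ 81: n = 9 (giving 81).
Indices 4 through 9: 6 terms.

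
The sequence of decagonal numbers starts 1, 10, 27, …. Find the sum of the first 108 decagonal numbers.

Σ i(4i−3) = 4Σi² − 3Σi over i = 1..108.
Σi = 5886 and Σi² = 425754.
4·425754 − 3·5886 = 1685358.

1685358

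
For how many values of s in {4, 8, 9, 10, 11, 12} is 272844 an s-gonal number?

1

s = 4: P(4, 522) = 272484 and P(4, 523) = 273529; 272844 is not s-gonal.
s = 8: P(8, 301) = 271201 and P(8, 302) = 273008; 272844 is not s-gonal.
s = 9: P(9, 279) = 271746 and P(9, 280) = 273700; 272844 is not s-gonal.
s = 10: P(10, 261) = 271701 and P(10, 262) = 273790; 272844 is not s-gonal.
s = 11: P(11, 246) = 271461 and P(11, 247) = 273676; 272844 is not s-gonal.
s = 12: P(12, 234) = 272844. ✓
Hits: s ∈ {12} → 1.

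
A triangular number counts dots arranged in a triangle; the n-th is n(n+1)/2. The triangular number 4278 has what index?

Set n(n+1)/2 = 4278, giving n² + n − 8556 = 0.
So n = (-1 + 185) / 2 = 184/2 = 92.
Check: 92·93/2 = 4278. ✓

92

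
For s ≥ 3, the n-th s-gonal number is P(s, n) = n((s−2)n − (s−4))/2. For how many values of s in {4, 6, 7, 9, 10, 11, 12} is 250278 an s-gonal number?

1

s = 4: P(4, 500) = 250000 and P(4, 501) = 251001; 250278 is not s-gonal.
s = 6: P(6, 354) = 250278. ✓
s = 7: P(7, 316) = 249166 and P(7, 317) = 250747; 250278 is not s-gonal.
s = 9: P(9, 267) = 248844 and P(9, 268) = 250714; 250278 is not s-gonal.
s = 10: P(10, 250) = 249250 and P(10, 251) = 251251; 250278 is not s-gonal.
s = 11: P(11, 236) = 249806 and P(11, 237) = 251931; 250278 is not s-gonal.
s = 12: P(12, 224) = 249984 and P(12, 225) = 252225; 250278 is not s-gonal.
Hits: s ∈ {6} → 1.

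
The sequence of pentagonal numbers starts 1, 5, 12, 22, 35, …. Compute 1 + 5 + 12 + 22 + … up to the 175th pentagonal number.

Σ i(3i−1)/2 = (3Σi² − Σi) / 2 over i = 1..175.
Σi = 15400 and Σi² = 1801800.
(3·1801800 − 1·15400) / 2 = 5390000/2 = 2695000.

2695000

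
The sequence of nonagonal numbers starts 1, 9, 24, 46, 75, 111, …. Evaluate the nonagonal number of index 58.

The 58th nonagonal number is n(7n−5)/2 with n = 58.
58·(7·58 − 5)/2 = 58·401/2 = 11629.

11629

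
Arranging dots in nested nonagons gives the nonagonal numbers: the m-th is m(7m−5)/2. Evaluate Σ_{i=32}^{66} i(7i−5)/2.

302330

Σ i(7i−5)/2 = (7Σi² − 5Σi) / 2 over i = 32..66.
Σi = 2211 − 496 = 1715 and Σi² = 98021 − 10416 = 87605.
(7·87605 − 5·1715) / 2 = 604660/2 = 302330.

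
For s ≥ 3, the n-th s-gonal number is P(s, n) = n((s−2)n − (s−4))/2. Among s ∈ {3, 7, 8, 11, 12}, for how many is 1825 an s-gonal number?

s = 3: P(3, 59) = 1770 and P(3, 60) = 1830; 1825 is not s-gonal.
s = 7: P(7, 27) = 1782 and P(7, 28) = 1918; 1825 is not s-gonal.
s = 8: P(8, 25) = 1825. ✓
s = 11: P(11, 20) = 1730 and P(11, 21) = 1911; 1825 is not s-gonal.
s = 12: P(12, 19) = 1729 and P(12, 20) = 1920; 1825 is not s-gonal.
Hits: s ∈ {8} → 1.

1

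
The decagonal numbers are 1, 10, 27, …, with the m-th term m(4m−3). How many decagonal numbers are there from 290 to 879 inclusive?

The n-th decagonal number is n(4n−3).
Smallest index with value ≥ 290: n = 9 (giving 297).
Largest index with value ≤ 879: n = 15 (giving 855).
Indices 9 through 15: 7 terms.

7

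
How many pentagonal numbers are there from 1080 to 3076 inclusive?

The n-th pentagonal number is n(3n−1)/2.
Smallest index with value ≥ 1080: n = 27 (giving 1080).
Largest index with value ≤ 3076: n = 45 (giving 3015).
Indices 27 through 45: 19 terms.

19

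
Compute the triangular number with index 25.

25·26/2 = 650/2 = 325.

325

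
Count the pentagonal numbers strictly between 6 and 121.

The n-th pentagonal number is n(3n−1)/2.
Smallest index with value > 6: n = 3 (giving 12).
Largest index with value < 121: n = 9 (giving 117).
Indices 3 through 9: 7 terms.

7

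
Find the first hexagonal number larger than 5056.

5151

Solve n(2n−1) > 5056 for integer n.
The largest n with value ≤ 5056 is 50 (since 4950 ≤ 5056 < 5151), so the first above is n = 51, value 5151.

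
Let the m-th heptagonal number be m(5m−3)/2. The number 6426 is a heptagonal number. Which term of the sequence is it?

Set n(5n−3)/2 = 6426, giving 5n² − 3n − 12852 = 0.
So n = (3 + 507) / 10 = 510/10 = 51.

51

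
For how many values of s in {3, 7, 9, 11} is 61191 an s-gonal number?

1

s = 3: P(3, 349) = 61075 and P(3, 350) = 61425; 61191 is not s-gonal.
s = 7: P(7, 156) = 60606 and P(7, 157) = 61387; 61191 is not s-gonal.
s = 9: P(9, 132) = 60654 and P(9, 133) = 61579; 61191 is not s-gonal.
s = 11: P(11, 117) = 61191. ✓
Hits: s ∈ {11} → 1.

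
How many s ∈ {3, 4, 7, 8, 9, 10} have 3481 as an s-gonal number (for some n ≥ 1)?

s = 3: P(3, 82) = 3403 and P(3, 83) = 3486; 3481 is not s-gonal.
s = 4: P(4, 59) = 3481. ✓
s = 7: P(7, 37) = 3367 and P(7, 38) = 3553; 3481 is not s-gonal.
s = 8: P(8, 34) = 3400 and P(8, 35) = 3605; 3481 is not s-gonal.
s = 9: P(9, 31) = 3286 and P(9, 32) = 3504; 3481 is not s-gonal.
s = 10: P(10, 29) = 3277 and P(10, 30) = 3510; 3481 is not s-gonal.
Hits: s ∈ {4} → 1.

1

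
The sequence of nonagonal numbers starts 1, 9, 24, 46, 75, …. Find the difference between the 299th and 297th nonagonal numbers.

299·(7·299 − 5)/2 = 312156 and 297·(7·297 − 5)/2 = 307989.
Difference: 312156 − 307989 = 4167.

4167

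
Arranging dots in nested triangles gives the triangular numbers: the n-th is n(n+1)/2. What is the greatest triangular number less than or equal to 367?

Solve n(n+1)/2 ≤ 367 for integer n.
n = 26 gives 351 ≤ 367, while n = 27 gives 378 > 367; so the answer is 351.

351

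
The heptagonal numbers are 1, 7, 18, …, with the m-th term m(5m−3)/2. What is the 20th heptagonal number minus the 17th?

20·(5·20 − 3)/2 = 970 and 17·(5·17 − 3)/2 = 697.
Difference: 970 − 697 = 273.

273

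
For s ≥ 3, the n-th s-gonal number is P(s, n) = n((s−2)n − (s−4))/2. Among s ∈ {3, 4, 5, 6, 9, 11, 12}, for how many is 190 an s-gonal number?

2

s = 3: P(3, 19) = 190. ✓
s = 4: P(4, 13) = 169 and P(4, 14) = 196; 190 is not s-gonal.
s = 5: P(5, 11) = 176 and P(5, 12) = 210; 190 is not s-gonal.
s = 6: P(6, 10) = 190. ✓
s = 9: P(9, 7) = 154 and P(9, 8) = 204; 190 is not s-gonal.
s = 11: P(11, 6) = 141 and P(11, 7) = 196; 190 is not s-gonal.
s = 12: P(12, 6) = 156 and P(12, 7) = 217; 190 is not s-gonal.
Hits: s ∈ {3, 6} → 2.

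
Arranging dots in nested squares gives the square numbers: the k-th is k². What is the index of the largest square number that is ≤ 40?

Solve n² ≤ 40 for integer n.
n = 6 gives 36 ≤ 40, while n = 7 gives 49 > 40; so the answer is index 6.

6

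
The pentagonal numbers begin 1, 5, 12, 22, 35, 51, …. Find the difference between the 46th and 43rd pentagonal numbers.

46·(3·46 − 1)/2 = 3151 and 43·(3·43 − 1)/2 = 2752.
Difference: 3151 − 2752 = 399.

399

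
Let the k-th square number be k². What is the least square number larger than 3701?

Solve n² > 3701 for integer n.
The largest n with value ≤ 3701 is 60 (since 3600 ≤ 3701 < 3721), so the first above is n = 61, value 3721.

3721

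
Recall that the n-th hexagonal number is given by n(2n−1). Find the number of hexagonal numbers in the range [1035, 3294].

18

The n-th hexagonal number is n(2n−1).
Smallest index with value ≥ 1035: n = 23 (giving 1035).
Largest index with value ≤ 3294: n = 40 (giving 3160).
Indices 23 through 40: 18 terms.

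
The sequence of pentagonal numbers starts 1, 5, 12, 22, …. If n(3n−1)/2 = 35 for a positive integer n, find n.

5

Set n(3n−1)/2 = 35, giving 3n² − n − 70 = 0.
So n = (1 + 29) / 6 = 30/6 = 5.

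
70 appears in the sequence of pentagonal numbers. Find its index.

Set n(3n−1)/2 = 70, giving 3n² − n − 140 = 0.
The discriminant is 1 + 24·70 = 1681, and √1681 = 41.
So n = (1 + 41) / 6 = 42/6 = 7.
Check: 7·(3·7 − 1)/2 = 70. ✓

7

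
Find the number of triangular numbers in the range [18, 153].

The n-th triangular number is n(n+1)/2.
Smallest index with value ≥ 18: n = 6 (giving 21).
Largest index with value ≤ 153: n = 17 (giving 153).
Indices 6 through 17: 12 terms.

12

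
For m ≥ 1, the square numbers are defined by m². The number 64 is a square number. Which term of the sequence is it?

We need n² = 64, so n = √64 = 8.
Check: 8² = 64. ✓

8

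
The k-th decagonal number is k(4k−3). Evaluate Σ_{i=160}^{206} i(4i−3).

6304721

Σ i(4i−3) = 4Σi² − 3Σi over i = 160..206.
Σi = 21321 − 12720 = 8601 and Σi² = 2935191 − 1352560 = 1582631.
4·1582631 − 3·8601 = 6304721.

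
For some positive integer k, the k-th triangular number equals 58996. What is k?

343

Set n(n+1)/2 = 58996, giving n² + n − 117992 = 0.
So n = (-1 + 687) / 2 = 686/2 = 343.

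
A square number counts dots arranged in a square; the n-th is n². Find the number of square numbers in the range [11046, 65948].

The n-th square number is n².
Smallest index with value ≥ 11046: n = 106 (giving 11236).
Largest index with value ≤ 65948: n = 256 (giving 65536).
Indices 106 through 256: 151 terms.

151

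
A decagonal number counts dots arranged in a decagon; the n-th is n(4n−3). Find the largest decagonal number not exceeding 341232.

340180

Solve n(4n−3) ≤ 341232 for integer n.
n = 292 gives 340180 ≤ 341232, while n = 293 gives 342517 > 341232; so the answer is 340180.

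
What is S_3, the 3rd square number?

The 3rd square number is n² with n = 3.
3² = 9.

9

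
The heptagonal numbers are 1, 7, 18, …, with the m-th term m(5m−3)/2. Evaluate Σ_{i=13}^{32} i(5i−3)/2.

Σ i(5i−3)/2 = (5Σi² − 3Σi) / 2 over i = 13..32.
Σi = 528 − 78 = 450 and Σi² = 11440 − 650 = 10790.
(5·10790 − 3·450) / 2 = 52600/2 = 26300.

26300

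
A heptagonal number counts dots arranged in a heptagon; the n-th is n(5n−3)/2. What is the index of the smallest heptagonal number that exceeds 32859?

Solve n(5n−3)/2 > 32859 for integer n.
The largest n with value ≤ 32859 is 114 (since 32319 ≤ 32859 < 32890), so the first above is n = 115, value 32890.

115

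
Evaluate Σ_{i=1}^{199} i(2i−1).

Σ i(2i−1) = 2Σi² − Σi over i = 1..199.
Σi = 19900 and Σi² = 2646700.
2·2646700 − 1·19900 = 5273500.

5273500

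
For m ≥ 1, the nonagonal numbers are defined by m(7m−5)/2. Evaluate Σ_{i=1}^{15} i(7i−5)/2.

Σ i(7i−5)/2 = (7Σi² − 5Σi) / 2 over i = 1..15.
Σi = 120 and Σi² = 1240.
(7·1240 − 5·120) / 2 = 8080/2 = 4040.

4040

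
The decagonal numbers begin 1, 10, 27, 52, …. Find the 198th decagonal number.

156222

198·(4·198 − 3) = 198·789 = 156222.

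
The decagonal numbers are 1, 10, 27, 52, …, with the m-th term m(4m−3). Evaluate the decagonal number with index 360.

360·(4·360 − 3) = 360·1437 = 517320.

517320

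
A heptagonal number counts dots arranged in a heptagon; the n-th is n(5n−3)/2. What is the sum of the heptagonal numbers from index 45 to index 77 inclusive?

Σ i(5i−3)/2 = (5Σi² − 3Σi) / 2 over i = 45..77.
Σi = 3003 − 990 = 2013 and Σi² = 155155 − 29370 = 125785.
(5·125785 − 3·2013) / 2 = 622886/2 = 311443.

311443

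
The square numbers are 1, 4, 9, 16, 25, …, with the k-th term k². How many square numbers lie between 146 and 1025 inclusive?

20

The n-th square number is n².
Smallest index with value ≥ 146: n = 13 (giving 169).
Largest index with value ≤ 1025: n = 32 (giving 1024).
Indices 13 through 32: 20 terms.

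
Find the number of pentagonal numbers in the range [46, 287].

9

The n-th pentagonal number is n(3n−1)/2.
Smallest index with value ≥ 46: n = 6 (giving 51).
Largest index with value ≤ 287: n = 14 (giving 287).
Indices 6 through 14: 9 terms.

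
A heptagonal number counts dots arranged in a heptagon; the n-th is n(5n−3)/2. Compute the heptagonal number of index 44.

4774

The 44th heptagonal number is n(5n−3)/2 with n = 44.
44·(5·44 − 3)/2 = 44·217/2 = 4774.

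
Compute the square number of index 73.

The 73rd square number is n² with n = 73.
73² = 5329.

5329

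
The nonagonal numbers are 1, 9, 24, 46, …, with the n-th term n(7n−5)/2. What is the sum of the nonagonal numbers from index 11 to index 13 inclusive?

1429

Σ i(7i−5)/2 = (7Σi² − 5Σi) / 2 over i = 11..13.
Σi = 91 − 55 = 36 and Σi² = 819 − 385 = 434.
(7·434 − 5·36) / 2 = 2858/2 = 1429.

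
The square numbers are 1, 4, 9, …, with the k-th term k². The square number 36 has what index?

We need n² = 36, so n = √36 = 6.

6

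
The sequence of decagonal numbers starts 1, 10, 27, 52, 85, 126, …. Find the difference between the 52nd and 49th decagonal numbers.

1203

52·(4·52 − 3) = 10660 and 49·(4·49 − 3) = 9457.
Difference: 10660 − 9457 = 1203.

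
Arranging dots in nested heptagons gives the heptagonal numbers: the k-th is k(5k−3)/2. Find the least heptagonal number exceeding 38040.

38254

Solve n(5n−3)/2 > 38040 for integer n.
The largest n with value ≤ 38040 is 123 (since 37638 ≤ 38040 < 38254), so the first above is n = 124, value 38254.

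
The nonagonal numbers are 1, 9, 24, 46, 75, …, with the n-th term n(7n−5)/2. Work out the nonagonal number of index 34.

3961

34·(7·34 − 5)/2 = 34·233/2 = 3961.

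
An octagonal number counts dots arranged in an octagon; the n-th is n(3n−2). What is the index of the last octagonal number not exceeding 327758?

Solve n(3n−2) ≤ 327758 for integer n.
n = 330 gives 326040 ≤ 327758, while n = 331 gives 328021 > 327758; so the answer is index 330.

330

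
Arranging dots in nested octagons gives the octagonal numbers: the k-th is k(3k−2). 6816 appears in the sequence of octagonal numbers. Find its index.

Set n(3n−2) = 6816, giving 3n² − 2n − 6816 = 0.
The discriminant is 4 + 12·6816 = 81796, and √81796 = 286.
So n = (2 + 286) / 6 = 288/6 = 48.
Check: 48·(3·48 − 2) = 6816. ✓

48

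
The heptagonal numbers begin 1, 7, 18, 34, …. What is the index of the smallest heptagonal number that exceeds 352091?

Solve n(5n−3)/2 > 352091 for integer n.
The largest n with value ≤ 352091 is 375 (since 351000 ≤ 352091 < 352876), so the first above is n = 376, value 352876.

376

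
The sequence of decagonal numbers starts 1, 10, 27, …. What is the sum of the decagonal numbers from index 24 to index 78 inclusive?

619245

Σ i(4i−3) = 4Σi² − 3Σi over i = 24..78.
Σi = 3081 − 276 = 2805 and Σi² = 161239 − 4324 = 156915.
4·156915 − 3·2805 = 619245.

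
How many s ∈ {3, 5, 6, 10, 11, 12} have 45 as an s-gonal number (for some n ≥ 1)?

s = 3: P(3, 9) = 45. ✓
s = 5: P(5, 5) = 35 and P(5, 6) = 51; 45 is not s-gonal.
s = 6: P(6, 5) = 45. ✓
s = 10: P(10, 3) = 27 and P(10, 4) = 52; 45 is not s-gonal.
s = 11: P(11, 3) = 30 and P(11, 4) = 58; 45 is not s-gonal.
s = 12: P(12, 3) = 33 and P(12, 4) = 64; 45 is not s-gonal.
Hits: s ∈ {3, 6} → 2.

2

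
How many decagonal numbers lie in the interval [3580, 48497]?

80

The n-th decagonal number is n(4n−3).
Smallest index with value ≥ 3580: n = 31 (giving 3751).
Largest index with value ≤ 48497: n = 110 (giving 48070).
Indices 31 through 110: 80 terms.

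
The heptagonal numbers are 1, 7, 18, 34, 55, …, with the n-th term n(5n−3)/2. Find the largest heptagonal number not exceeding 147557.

147258

Solve n(5n−3)/2 ≤ 147557 for integer n.
n = 243 gives 147258 ≤ 147557, while n = 244 gives 148474 > 147557; so the answer is 147258.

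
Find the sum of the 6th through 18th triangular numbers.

1105

Σ i(i+1)/2 = (Σi² + Σi) / 2 over i = 6..18.
Σi = 171 − 15 = 156 and Σi² = 2109 − 55 = 2054.
(1·2054 + 1·156) / 2 = 2210/2 = 1105.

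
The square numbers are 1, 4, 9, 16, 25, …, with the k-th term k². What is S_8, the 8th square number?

64

The 8th square number is n² with n = 8.
8² = 64.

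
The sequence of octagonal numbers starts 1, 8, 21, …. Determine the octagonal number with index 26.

1976

The 26th octagonal number is n(3n−2) with n = 26.
26·(3·26 − 2) = 26·76 = 1976.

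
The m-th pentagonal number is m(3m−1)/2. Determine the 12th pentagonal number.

The 12th pentagonal number is n(3n−1)/2 with n = 12.
12·(3·12 − 1)/2 = 12·35/2 = 210.

210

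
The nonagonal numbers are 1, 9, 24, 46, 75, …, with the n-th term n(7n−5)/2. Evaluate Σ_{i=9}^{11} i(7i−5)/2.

982

Σ i(7i−5)/2 = (7Σi² − 5Σi) / 2 over i = 9..11.
Σi = 66 − 36 = 30 and Σi² = 506 − 204 = 302.
(7·302 − 5·30) / 2 = 1964/2 = 982.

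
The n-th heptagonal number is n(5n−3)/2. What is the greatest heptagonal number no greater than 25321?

24850

Solve n(5n−3)/2 ≤ 25321 for integer n.
n = 100 gives 24850 ≤ 25321, while n = 101 gives 25351 > 25321; so the answer is 24850.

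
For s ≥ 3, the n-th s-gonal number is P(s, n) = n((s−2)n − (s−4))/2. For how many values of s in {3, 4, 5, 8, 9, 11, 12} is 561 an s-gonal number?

s = 3: P(3, 33) = 561. ✓
s = 4: P(4, 23) = 529 and P(4, 24) = 576; 561 is not s-gonal.
s = 5: P(5, 19) = 532 and P(5, 20) = 590; 561 is not s-gonal.
s = 8: P(8, 14) = 560 and P(8, 15) = 645; 561 is not s-gonal.
s = 9: P(9, 13) = 559 and P(9, 14) = 651; 561 is not s-gonal.
s = 11: P(11, 11) = 506 and P(11, 12) = 606; 561 is not s-gonal.
s = 12: P(12, 11) = 561. ✓
Hits: s ∈ {3, 12} → 2.

2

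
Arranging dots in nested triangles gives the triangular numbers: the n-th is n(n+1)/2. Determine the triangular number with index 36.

The 36th triangular number is n(n+1)/2 with n = 36.
36·37/2 = 1332/2 = 666.

666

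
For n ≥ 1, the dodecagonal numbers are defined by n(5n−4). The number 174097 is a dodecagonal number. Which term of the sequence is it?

187

Set n(5n−4) = 174097, giving 5n² − 4n − 174097 = 0.
The discriminant is 16 + 20·174097 = 3481956, and √3481956 = 1866.
So n = (4 + 1866) / 10 = 1870/10 = 187.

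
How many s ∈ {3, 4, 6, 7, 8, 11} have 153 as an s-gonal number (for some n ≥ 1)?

s = 3: P(3, 17) = 153. ✓
s = 4: P(4, 12) = 144 and P(4, 13) = 169; 153 is not s-gonal.
s = 6: P(6, 9) = 153. ✓
s = 7: P(7, 8) = 148 and P(7, 9) = 189; 153 is not s-gonal.
s = 8: P(8, 7) = 133 and P(8, 8) = 176; 153 is not s-gonal.
s = 11: P(11, 6) = 141 and P(11, 7) = 196; 153 is not s-gonal.
Hits: s ∈ {3, 6} → 2.

2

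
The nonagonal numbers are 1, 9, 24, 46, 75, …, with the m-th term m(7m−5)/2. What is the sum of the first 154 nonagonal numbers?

4272730

Σ i(7i−5)/2 = (7Σi² − 5Σi) / 2 over i = 1..154.
Σi = 11935 and Σi² = 1229305.
(7·1229305 − 5·11935) / 2 = 8545460/2 = 4272730.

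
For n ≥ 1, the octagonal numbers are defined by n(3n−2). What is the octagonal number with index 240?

172320

The 240th octagonal number is n(3n−2) with n = 240.
240·(3·240 − 2) = 240·718 = 172320.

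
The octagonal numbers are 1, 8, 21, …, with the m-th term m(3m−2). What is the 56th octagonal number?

9296

56·(3·56 − 2) = 56·166 = 9296.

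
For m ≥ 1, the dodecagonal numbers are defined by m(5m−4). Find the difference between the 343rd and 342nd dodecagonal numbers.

3421

Consecutive dodecagonal numbers differ by 10n − 9: here 10·343 − 9 = 3421.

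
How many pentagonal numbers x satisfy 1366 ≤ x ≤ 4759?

26

The n-th pentagonal number is n(3n−1)/2.
Smallest index with value ≥ 1366: n = 31 (giving 1426).
Largest index with value ≤ 4759: n = 56 (giving 4676).
Indices 31 through 56: 26 terms.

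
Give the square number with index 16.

The 16th square number is n² with n = 16.
16² = 256.

256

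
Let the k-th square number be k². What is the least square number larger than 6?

Solve n² > 6 for integer n.
The largest n with value ≤ 6 is 2 (since 4 ≤ 6 < 9), so the first above is n = 3, value 9.

9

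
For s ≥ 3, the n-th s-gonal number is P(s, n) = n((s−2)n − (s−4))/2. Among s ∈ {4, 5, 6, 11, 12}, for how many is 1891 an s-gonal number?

s = 4: P(4, 43) = 1849 and P(4, 44) = 1936; 1891 is not s-gonal.
s = 5: P(5, 35) = 1820 and P(5, 36) = 1926; 1891 is not s-gonal.
s = 6: P(6, 31) = 1891. ✓
s = 11: P(11, 20) = 1730 and P(11, 21) = 1911; 1891 is not s-gonal.
s = 12: P(12, 19) = 1729 and P(12, 20) = 1920; 1891 is not s-gonal.
Hits: s ∈ {6} → 1.

1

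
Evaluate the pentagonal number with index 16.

376

The 16th pentagonal number is n(3n−1)/2 with n = 16.
16·(3·16 − 1)/2 = 16·47/2 = 376.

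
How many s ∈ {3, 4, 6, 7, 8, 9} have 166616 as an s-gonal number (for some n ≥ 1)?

1

s = 3: P(3, 576) = 166176 and P(3, 577) = 166753; 166616 is not s-gonal.
s = 4: P(4, 408) = 166464 and P(4, 409) = 167281; 166616 is not s-gonal.
s = 6: P(6, 288) = 165600 and P(6, 289) = 166753; 166616 is not s-gonal.
s = 7: P(7, 258) = 166023 and P(7, 259) = 167314; 166616 is not s-gonal.
s = 8: P(8, 236) = 166616. ✓
s = 9: P(9, 218) = 165789 and P(9, 219) = 167316; 166616 is not s-gonal.
Hits: s ∈ {8} → 1.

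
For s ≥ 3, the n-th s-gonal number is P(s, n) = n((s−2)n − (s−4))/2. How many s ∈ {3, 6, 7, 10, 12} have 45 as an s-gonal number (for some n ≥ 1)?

2

s = 3: P(3, 9) = 45. ✓
s = 6: P(6, 5) = 45. ✓
s = 7: P(7, 4) = 34 and P(7, 5) = 55; 45 is not s-gonal.
s = 10: P(10, 3) = 27 and P(10, 4) = 52; 45 is not s-gonal.
s = 12: P(12, 3) = 33 and P(12, 4) = 64; 45 is not s-gonal.
Hits: s ∈ {3, 6} → 2.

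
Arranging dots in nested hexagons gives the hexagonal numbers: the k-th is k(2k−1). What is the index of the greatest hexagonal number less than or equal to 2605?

36

Solve n(2n−1) ≤ 2605 for integer n.
n = 36 gives 2556 ≤ 2605, while n = 37 gives 2701 > 2605; so the answer is index 36.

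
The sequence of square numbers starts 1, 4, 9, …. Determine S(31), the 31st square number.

961

31² = 961.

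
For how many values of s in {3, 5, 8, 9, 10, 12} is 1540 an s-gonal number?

s = 3: P(3, 55) = 1540. ✓
s = 5: P(5, 32) = 1520 and P(5, 33) = 1617; 1540 is not s-gonal.
s = 8: P(8, 22) = 1408 and P(8, 23) = 1541; 1540 is not s-gonal.
s = 9: P(9, 21) = 1491 and P(9, 22) = 1639; 1540 is not s-gonal.
s = 10: P(10, 20) = 1540. ✓
s = 12: P(12, 17) = 1377 and P(12, 18) = 1548; 1540 is not s-gonal.
Hits: s ∈ {3, 10} → 2.

2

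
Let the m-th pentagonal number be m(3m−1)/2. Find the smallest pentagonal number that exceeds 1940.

2035

Solve n(3n−1)/2 > 1940 for integer n.
The largest n with value ≤ 1940 is 36 (since 1926 ≤ 1940 < 2035), so the first above is n = 37, value 2035.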